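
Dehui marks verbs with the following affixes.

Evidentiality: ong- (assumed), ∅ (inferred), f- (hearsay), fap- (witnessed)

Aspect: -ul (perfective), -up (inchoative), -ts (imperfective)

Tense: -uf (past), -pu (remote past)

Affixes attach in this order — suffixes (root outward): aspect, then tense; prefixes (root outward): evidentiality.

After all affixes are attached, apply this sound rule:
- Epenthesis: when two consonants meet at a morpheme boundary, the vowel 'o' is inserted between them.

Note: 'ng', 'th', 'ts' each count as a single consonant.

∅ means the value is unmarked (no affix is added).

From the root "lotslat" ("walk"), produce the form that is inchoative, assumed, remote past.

ongolotslatupopu

Attach evidentiality assumed ong- → onglotslat.
Attach aspect inchoative -up → onglotslatup.
Attach tense remote past -pu → onglotslatuppu.
Apply epenthesis: onglotslatuppu → ongolotslatupopu.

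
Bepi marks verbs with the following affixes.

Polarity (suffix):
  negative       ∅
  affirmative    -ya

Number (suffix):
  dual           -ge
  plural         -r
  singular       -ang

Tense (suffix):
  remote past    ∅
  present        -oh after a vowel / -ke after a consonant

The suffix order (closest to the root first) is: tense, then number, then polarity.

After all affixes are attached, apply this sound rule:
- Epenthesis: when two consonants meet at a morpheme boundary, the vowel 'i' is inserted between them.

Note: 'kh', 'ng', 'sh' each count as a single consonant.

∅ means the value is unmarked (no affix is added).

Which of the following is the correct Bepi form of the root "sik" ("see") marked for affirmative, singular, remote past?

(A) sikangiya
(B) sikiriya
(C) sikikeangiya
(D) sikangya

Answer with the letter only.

A

tense = remote past: zero marking, form stays sik.
Attach number singular -ang → sikang.
Attach polarity affirmative -ya → sikangya.
Apply epenthesis: sikangya → sikangiya.
So the correct form is sikangiya, option (A).
(D) sikangya is wrong: it fails to apply the sound rule(s).
(C) sikikeangiya is wrong: it uses present instead of remote past for tense.
(B) sikiriya is wrong: it uses plural instead of singular for number.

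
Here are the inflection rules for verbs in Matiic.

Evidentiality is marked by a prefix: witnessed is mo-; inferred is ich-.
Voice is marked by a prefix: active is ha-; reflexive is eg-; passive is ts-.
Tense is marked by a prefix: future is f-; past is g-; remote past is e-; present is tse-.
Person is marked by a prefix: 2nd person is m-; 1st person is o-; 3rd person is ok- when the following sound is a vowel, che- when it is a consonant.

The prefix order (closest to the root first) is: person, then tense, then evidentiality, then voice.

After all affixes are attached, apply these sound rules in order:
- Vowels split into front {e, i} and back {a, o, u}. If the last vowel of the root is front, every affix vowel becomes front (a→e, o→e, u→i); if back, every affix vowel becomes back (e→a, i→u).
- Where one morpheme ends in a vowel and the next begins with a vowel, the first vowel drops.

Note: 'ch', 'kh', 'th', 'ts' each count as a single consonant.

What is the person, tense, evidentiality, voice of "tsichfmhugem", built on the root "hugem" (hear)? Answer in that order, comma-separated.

Segment: ts-ich-f-m-hugem.
person: m- → 2nd person.
tense: f- → future.
evidentiality: ich- → inferred.
voice: ts- → passive.

2nd person, future, inferred, passive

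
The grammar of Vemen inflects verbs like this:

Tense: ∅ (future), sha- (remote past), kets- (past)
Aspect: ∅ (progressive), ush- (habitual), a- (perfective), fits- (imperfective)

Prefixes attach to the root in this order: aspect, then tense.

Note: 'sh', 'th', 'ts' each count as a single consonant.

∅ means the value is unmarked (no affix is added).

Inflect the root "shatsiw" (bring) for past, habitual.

Attach aspect habitual ush- → ushshatsiw.
Attach tense past kets- → ketsushshatsiw.

ketsushshatsiw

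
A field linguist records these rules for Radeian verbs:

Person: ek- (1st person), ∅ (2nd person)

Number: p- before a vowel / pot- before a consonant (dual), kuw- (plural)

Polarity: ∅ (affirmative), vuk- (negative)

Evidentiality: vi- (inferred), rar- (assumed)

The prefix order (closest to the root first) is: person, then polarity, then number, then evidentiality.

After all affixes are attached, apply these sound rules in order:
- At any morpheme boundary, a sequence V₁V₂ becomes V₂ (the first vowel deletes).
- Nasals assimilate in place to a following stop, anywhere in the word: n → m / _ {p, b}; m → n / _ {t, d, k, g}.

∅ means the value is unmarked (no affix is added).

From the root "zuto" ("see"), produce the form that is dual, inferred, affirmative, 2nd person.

person = 2nd person: zero marking, form stays zuto.
polarity = affirmative: zero marking, form stays zuto.
Attach number dual pot- (before consonant 'z') → potzuto.
Attach evidentiality inferred vi- → vipotzuto.
Vowel deletion: no change.
Nasal assimilation: no change.

vipotzuto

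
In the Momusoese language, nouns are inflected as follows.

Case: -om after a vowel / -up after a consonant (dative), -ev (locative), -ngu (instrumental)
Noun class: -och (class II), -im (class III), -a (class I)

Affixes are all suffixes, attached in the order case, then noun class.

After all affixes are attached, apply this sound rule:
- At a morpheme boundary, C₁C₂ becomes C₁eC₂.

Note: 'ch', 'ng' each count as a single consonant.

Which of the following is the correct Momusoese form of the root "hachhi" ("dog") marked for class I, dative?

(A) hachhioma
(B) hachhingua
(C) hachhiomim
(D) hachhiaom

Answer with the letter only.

Attach case dative -om (after vowel 'i') → hachhiom.
Attach noun class class I -a → hachhioma.
Epenthesis: no change.
So the correct form is hachhioma, option (A).
(D) hachhiaom is wrong: it has the affixes in the wrong order.
(C) hachhiomim is wrong: it uses class III instead of class I for noun class.
(B) hachhingua is wrong: it uses instrumental instead of dative for case.

A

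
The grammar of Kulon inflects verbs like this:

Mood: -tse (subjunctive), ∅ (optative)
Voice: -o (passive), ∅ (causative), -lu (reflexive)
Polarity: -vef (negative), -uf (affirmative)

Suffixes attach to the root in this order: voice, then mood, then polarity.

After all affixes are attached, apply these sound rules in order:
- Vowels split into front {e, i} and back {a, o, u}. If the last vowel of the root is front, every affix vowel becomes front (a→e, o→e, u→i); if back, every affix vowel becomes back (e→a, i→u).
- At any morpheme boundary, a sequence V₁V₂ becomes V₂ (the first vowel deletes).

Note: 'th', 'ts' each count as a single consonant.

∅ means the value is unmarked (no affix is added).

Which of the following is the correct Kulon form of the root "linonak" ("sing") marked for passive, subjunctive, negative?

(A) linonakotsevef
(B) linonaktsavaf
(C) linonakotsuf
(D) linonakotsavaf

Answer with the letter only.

D

Attach voice passive -o → linonako.
Attach mood subjunctive -tse → linonakotse.
Attach polarity negative -vef → linonakotsevef.
Apply vowel harmony: linonakotsevef → linonakotsavaf.
Vowel deletion: no change.
So the correct form is linonakotsavaf, option (D).
(B) linonaktsavaf is wrong: it uses causative instead of passive for voice.
(C) linonakotsuf is wrong: it uses affirmative instead of negative for polarity.
(A) linonakotsevef is wrong: it fails to apply the sound rule(s).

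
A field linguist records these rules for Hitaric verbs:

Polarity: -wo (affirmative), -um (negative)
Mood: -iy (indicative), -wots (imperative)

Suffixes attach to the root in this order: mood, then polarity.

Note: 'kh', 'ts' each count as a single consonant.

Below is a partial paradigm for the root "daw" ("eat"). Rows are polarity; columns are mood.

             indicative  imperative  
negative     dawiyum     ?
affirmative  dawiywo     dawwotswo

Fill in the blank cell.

dawwotsum

Attach mood imperative -wots → dawwots.
Attach polarity negative -um → dawwotsum.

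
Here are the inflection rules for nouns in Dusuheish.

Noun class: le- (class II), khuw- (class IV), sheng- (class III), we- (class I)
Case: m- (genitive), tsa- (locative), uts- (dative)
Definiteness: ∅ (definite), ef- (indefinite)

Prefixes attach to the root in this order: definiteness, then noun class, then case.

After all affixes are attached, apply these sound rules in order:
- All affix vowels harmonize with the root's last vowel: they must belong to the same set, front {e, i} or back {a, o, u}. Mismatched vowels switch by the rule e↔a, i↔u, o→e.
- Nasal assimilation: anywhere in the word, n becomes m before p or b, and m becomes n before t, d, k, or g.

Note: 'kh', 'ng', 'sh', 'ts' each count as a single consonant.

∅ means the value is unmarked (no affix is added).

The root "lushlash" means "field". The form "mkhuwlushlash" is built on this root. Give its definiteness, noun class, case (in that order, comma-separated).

definite, class IV, genitive

Segment: m-khuw-lushlash.
definiteness: ∅ → definite.
noun class: khuw- → class IV.
case: m- → genitive.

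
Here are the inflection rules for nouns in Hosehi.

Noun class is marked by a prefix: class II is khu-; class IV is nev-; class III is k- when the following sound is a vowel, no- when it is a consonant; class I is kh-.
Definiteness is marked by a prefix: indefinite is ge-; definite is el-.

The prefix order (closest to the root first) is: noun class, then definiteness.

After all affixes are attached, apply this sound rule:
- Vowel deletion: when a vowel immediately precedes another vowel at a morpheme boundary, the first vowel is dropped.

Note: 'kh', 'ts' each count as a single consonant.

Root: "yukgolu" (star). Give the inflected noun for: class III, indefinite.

genoyukgolu

Attach noun class class III no- (before consonant 'y') → noyukgolu.
Attach definiteness indefinite ge- → genoyukgolu.
Vowel deletion: no change.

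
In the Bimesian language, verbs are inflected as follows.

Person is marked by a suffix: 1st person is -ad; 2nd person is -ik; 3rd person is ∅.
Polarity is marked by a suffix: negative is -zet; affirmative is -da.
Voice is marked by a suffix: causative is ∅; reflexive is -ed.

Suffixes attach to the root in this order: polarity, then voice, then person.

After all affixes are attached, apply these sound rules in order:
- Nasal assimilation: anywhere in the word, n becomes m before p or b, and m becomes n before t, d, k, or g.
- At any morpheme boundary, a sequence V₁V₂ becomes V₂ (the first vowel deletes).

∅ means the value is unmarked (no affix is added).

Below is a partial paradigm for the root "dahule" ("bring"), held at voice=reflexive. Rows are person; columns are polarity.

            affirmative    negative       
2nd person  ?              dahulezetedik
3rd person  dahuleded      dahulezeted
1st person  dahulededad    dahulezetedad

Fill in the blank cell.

Attach polarity affirmative -da → dahuleda.
Attach voice reflexive -ed → dahuledaed.
Attach person 2nd person -ik → dahuledaedik.
Nasal assimilation: no change.
Apply vowel deletion: dahuledaedik → dahulededik.

dahulededik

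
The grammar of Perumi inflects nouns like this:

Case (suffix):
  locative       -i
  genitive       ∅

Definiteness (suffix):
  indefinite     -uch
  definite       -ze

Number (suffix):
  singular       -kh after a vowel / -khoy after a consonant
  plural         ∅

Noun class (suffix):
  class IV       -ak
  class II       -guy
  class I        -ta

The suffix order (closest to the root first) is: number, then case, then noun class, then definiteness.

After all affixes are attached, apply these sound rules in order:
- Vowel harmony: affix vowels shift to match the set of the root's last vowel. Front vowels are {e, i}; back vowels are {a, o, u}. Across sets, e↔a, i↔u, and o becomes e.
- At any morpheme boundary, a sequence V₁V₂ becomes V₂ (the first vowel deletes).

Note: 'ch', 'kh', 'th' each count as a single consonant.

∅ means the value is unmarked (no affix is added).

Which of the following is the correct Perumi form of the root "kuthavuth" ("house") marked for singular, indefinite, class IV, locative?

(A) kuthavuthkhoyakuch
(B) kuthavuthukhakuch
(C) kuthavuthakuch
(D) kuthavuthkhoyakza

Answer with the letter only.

Attach number singular -khoy (after consonant 'th') → kuthavuthkhoy.
Attach case locative -i → kuthavuthkhoyi.
Attach noun class class IV -ak → kuthavuthkhoyiak.
Attach definiteness indefinite -uch → kuthavuthkhoyiakuch.
Apply vowel harmony: kuthavuthkhoyiakuch → kuthavuthkhoyuakuch.
Apply vowel deletion: kuthavuthkhoyuakuch → kuthavuthkhoyakuch.
So the correct form is kuthavuthkhoyakuch, option (A).
(D) kuthavuthkhoyakza is wrong: it uses definite instead of indefinite for definiteness.
(C) kuthavuthakuch is wrong: it uses plural instead of singular for number.
(B) kuthavuthukhakuch is wrong: it has the affixes in the wrong order.

A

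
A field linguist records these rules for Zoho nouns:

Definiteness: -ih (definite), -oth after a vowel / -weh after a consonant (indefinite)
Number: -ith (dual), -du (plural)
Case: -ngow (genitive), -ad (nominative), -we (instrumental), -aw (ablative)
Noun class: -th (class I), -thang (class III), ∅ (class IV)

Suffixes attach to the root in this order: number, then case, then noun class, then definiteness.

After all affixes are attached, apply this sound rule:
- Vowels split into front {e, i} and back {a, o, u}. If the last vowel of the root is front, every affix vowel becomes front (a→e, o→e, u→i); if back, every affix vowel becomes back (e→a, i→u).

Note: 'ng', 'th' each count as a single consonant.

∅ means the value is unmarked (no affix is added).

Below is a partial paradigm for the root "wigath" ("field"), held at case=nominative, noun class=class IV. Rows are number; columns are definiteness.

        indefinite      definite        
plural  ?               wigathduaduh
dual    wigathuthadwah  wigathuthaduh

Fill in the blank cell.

wigathduadwah

Attach number plural -du → wigathdu.
Attach case nominative -ad → wigathduad.
noun class = class IV: zero marking, form stays wigathduad.
Attach definiteness indefinite -weh (after consonant 'd') → wigathduadweh.
Apply vowel harmony: wigathduadweh → wigathduadwah.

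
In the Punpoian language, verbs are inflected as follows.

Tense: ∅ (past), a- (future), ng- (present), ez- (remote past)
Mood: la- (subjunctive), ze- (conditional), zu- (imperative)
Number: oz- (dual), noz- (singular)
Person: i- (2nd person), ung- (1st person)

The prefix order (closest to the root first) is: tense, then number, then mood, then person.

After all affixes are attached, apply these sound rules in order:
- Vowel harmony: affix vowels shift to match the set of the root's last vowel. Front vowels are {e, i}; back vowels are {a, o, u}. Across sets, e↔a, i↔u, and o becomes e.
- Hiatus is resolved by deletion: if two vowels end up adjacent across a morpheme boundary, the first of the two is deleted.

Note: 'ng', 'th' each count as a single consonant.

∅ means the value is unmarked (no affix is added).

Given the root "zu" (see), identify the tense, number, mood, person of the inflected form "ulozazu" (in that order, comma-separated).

future, dual, subjunctive, 2nd person

Segment: i-la-oz-a-zu.
tense: a- → future.
number: oz- → dual.
mood: la- → subjunctive.
person: i- → 2nd person.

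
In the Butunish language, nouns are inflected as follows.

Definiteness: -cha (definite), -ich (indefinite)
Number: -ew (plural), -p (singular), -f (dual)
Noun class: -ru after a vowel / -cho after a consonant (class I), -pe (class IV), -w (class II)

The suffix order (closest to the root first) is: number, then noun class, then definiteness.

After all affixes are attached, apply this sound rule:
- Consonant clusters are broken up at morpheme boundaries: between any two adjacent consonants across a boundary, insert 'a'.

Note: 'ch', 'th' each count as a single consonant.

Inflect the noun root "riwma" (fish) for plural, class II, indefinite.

Attach number plural -ew → riwmaew.
Attach noun class class II -w → riwmaeww.
Attach definiteness indefinite -ich → riwmaewwich.
Apply epenthesis: riwmaewwich → riwmaewawich.

riwmaewawich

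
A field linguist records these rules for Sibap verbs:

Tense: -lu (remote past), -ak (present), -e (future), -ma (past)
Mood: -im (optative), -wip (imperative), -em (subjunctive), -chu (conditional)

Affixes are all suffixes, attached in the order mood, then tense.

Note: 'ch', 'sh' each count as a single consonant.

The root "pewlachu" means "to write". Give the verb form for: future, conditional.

Attach mood conditional -chu → pewlachuchu.
Attach tense future -e → pewlachuchue.

pewlachuchue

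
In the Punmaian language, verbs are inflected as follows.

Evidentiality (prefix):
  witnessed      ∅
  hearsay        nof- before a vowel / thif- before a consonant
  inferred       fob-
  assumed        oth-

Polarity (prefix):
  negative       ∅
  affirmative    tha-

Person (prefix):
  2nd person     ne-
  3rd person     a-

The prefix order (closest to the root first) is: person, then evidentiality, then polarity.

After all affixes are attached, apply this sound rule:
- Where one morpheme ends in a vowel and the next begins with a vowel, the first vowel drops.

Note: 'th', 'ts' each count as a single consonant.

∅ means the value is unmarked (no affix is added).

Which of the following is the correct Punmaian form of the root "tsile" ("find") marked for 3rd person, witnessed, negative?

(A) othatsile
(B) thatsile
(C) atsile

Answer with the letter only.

Attach person 3rd person a- → atsile.
evidentiality = witnessed: zero marking, form stays atsile.
polarity = negative: zero marking, form stays atsile.
Vowel deletion: no change.
So the correct form is atsile, option (C).
(A) othatsile is wrong: it uses assumed instead of witnessed for evidentiality.
(B) thatsile is wrong: it uses affirmative instead of negative for polarity.

C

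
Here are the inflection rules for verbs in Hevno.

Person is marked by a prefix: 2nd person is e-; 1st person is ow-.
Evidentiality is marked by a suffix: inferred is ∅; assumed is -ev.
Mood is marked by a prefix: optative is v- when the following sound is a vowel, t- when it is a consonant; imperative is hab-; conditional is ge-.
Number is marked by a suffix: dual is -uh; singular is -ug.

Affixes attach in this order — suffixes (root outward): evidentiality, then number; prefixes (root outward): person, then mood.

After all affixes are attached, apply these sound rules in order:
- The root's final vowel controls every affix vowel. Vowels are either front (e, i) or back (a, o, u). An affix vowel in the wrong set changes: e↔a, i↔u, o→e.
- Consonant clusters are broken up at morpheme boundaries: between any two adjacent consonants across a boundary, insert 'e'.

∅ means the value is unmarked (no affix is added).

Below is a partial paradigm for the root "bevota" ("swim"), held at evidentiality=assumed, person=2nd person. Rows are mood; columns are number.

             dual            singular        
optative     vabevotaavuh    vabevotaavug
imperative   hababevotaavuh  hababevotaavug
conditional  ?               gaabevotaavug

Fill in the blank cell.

Attach evidentiality assumed -ev → bevotaev.
Attach person 2nd person e- → ebevotaev.
Attach number dual -uh → ebevotaevuh.
Attach mood conditional ge- → geebevotaevuh.
Apply vowel harmony: geebevotaevuh → gaabevotaavuh.
Epenthesis: no change.

gaabevotaavuh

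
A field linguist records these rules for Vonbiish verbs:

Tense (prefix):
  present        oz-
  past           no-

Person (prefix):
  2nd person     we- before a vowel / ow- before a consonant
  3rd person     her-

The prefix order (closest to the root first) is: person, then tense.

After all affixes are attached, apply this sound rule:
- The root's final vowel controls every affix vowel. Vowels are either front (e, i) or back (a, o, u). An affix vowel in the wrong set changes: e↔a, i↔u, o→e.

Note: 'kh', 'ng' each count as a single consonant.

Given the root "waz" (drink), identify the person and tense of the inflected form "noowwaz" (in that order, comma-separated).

2nd person, past

Segment: no-ow-waz.
person: we/ow- → 2nd person.
tense: no- → past.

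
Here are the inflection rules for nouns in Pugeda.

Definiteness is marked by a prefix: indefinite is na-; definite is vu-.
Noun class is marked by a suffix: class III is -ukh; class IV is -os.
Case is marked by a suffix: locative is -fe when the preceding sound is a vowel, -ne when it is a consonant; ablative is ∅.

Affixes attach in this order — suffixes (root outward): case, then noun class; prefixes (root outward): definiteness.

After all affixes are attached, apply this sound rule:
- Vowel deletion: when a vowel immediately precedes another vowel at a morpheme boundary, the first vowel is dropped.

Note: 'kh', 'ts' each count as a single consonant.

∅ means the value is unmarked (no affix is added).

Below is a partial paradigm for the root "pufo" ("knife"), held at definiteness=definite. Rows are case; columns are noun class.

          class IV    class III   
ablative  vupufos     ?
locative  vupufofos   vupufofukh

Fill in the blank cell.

vupufukh

case = ablative: zero marking, form stays pufo.
Attach noun class class III -ukh → pufoukh.
Attach definiteness definite vu- → vupufoukh.
Apply vowel deletion: vupufoukh → vupufukh.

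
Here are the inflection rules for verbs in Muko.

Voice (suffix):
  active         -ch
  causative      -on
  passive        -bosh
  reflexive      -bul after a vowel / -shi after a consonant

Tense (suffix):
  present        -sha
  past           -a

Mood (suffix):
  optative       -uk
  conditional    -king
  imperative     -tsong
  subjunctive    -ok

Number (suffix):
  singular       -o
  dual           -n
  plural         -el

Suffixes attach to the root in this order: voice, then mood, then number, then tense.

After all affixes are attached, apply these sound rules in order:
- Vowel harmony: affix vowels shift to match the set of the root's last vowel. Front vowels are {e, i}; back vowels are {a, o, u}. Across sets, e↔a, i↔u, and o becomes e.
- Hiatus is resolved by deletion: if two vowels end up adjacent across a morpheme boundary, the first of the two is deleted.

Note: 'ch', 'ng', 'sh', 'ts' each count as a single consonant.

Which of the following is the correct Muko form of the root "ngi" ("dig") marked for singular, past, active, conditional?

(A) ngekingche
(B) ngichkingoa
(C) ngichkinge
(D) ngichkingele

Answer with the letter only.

C

Attach voice active -ch → ngich.
Attach mood conditional -king → ngichking.
Attach number singular -o → ngichkingo.
Attach tense past -a → ngichkingoa.
Apply vowel harmony: ngichkingoa → ngichkingee.
Apply vowel deletion: ngichkingee → ngichkinge.
So the correct form is ngichkinge, option (C).
(D) ngichkingele is wrong: it uses plural instead of singular for number.
(A) ngekingche is wrong: it has the affixes in the wrong order.
(B) ngichkingoa is wrong: it fails to apply the sound rule(s).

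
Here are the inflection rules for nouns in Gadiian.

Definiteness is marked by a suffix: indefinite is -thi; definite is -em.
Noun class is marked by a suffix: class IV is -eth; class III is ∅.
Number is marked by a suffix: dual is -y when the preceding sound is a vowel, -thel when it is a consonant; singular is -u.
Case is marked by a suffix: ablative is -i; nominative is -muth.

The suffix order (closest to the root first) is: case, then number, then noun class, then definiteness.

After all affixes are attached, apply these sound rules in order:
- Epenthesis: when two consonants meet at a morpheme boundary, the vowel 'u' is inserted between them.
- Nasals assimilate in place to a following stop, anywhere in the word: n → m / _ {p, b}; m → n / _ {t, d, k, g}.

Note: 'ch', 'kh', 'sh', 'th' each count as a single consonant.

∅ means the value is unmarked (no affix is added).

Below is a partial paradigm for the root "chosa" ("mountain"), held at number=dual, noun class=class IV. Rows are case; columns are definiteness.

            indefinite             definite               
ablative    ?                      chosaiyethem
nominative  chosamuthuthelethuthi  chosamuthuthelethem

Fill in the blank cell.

Attach case ablative -i → chosai.
Attach number dual -y (after vowel 'i') → chosaiy.
Attach noun class class IV -eth → chosaiyeth.
Attach definiteness indefinite -thi → chosaiyeththi.
Apply epenthesis: chosaiyeththi → chosaiyethuthi.
Nasal assimilation: no change.

chosaiyethuthi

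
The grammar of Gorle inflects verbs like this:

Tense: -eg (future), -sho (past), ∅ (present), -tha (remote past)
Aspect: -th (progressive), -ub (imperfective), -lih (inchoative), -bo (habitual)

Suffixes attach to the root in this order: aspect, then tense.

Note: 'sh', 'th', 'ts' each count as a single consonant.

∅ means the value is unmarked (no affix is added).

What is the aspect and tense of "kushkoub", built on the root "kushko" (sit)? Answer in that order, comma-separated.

imperfective, present

Segment: kushko-ub.
aspect: -ub → imperfective.
tense: ∅ → present.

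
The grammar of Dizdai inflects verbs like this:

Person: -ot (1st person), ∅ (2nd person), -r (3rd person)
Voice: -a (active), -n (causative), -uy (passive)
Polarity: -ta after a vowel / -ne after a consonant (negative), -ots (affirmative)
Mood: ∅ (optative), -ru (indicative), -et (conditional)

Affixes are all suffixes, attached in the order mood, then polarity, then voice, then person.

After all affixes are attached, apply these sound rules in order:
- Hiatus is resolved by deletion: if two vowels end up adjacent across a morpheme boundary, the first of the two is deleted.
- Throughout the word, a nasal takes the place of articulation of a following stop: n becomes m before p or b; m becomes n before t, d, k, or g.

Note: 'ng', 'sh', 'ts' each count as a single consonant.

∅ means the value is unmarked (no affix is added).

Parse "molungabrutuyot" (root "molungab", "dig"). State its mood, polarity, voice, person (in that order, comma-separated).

Segment: molungab-ru-ta-uy-ot.
mood: -ru → indicative.
polarity: -ta/ne → negative.
voice: -uy → passive.
person: -ot → 1st person.

indicative, negative, passive, 1st person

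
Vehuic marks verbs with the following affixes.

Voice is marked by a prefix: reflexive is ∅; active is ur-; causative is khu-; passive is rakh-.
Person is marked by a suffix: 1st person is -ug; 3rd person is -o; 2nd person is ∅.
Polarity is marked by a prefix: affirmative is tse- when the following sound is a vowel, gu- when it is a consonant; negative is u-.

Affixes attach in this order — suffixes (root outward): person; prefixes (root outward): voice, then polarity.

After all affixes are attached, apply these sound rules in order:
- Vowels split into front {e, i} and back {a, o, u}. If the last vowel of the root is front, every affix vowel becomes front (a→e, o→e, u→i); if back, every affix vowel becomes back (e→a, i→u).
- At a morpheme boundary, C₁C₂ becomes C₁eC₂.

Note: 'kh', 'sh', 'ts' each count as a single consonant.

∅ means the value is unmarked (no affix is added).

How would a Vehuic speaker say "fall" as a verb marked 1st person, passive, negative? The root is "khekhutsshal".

urakhekhekhutsshalug

Attach voice passive rakh- → rakhkhekhutsshal.
Attach person 1st person -ug → rakhkhekhutsshalug.
Attach polarity negative u- → urakhkhekhutsshalug.
Vowel harmony: no change.
Apply epenthesis: urakhkhekhutsshalug → urakhekhekhutsshalug.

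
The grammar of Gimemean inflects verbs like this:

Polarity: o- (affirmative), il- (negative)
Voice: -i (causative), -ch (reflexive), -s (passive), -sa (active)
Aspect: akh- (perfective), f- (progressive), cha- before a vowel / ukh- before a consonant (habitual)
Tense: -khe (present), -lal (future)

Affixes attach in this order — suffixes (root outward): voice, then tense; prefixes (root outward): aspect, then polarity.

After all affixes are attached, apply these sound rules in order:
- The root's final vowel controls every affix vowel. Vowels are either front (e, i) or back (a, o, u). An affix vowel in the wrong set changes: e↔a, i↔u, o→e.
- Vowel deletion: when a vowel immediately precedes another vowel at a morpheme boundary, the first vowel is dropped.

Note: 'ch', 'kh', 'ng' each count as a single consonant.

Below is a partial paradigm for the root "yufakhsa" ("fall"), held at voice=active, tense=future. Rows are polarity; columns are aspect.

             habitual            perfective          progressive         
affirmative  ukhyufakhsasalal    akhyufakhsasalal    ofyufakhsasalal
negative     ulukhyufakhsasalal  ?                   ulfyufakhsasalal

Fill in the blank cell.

ulakhyufakhsasalal

Attach aspect perfective akh- → akhyufakhsa.
Attach polarity negative il- → ilakhyufakhsa.
Attach voice active -sa → ilakhyufakhsasa.
Attach tense future -lal → ilakhyufakhsasalal.
Apply vowel harmony: ilakhyufakhsasalal → ulakhyufakhsasalal.
Vowel deletion: no change.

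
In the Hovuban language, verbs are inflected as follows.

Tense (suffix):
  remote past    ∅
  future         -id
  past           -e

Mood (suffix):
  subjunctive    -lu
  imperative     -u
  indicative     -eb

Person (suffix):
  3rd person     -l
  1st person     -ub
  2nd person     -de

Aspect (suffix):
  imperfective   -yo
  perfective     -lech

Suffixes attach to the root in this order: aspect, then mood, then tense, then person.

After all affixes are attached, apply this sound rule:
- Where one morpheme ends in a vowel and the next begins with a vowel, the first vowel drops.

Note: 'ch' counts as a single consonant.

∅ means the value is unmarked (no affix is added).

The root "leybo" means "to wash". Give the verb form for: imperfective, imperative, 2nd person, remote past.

Attach aspect imperfective -yo → leyboyo.
Attach mood imperative -u → leyboyou.
tense = remote past: zero marking, form stays leyboyou.
Attach person 2nd person -de → leyboyoude.
Apply vowel deletion: leyboyoude → leyboyude.

leyboyude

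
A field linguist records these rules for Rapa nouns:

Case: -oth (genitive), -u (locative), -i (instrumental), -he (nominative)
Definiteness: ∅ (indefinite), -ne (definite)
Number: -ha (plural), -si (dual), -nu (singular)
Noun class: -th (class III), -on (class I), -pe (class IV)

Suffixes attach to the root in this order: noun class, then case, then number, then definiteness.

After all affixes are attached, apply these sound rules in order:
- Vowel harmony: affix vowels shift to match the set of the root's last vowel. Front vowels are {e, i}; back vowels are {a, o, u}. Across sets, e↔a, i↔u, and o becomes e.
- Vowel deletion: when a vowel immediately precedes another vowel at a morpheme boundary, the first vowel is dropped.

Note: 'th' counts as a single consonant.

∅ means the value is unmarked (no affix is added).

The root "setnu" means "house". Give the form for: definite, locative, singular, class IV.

setnupununa

Attach noun class class IV -pe → setnupe.
Attach case locative -u → setnupeu.
Attach number singular -nu → setnupeunu.
Attach definiteness definite -ne → setnupeunune.
Apply vowel harmony: setnupeunune → setnupaununa.
Apply vowel deletion: setnupaununa → setnupununa.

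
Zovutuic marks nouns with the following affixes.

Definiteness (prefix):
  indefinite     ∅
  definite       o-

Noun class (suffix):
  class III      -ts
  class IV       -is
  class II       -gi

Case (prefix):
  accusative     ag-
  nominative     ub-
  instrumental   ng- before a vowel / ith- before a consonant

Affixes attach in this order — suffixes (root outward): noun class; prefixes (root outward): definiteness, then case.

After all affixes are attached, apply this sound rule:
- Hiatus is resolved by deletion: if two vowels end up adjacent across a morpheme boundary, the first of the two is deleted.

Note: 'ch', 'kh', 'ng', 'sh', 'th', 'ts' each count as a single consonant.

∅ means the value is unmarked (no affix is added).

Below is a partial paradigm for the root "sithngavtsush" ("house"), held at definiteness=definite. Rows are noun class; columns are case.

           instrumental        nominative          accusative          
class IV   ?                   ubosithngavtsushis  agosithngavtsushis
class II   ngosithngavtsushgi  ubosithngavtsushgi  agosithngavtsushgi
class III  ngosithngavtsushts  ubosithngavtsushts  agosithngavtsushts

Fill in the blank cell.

ngosithngavtsushis

Attach noun class class IV -is → sithngavtsushis.
Attach definiteness definite o- → osithngavtsushis.
Attach case instrumental ng- (before vowel 'o') → ngosithngavtsushis.
Vowel deletion: no change.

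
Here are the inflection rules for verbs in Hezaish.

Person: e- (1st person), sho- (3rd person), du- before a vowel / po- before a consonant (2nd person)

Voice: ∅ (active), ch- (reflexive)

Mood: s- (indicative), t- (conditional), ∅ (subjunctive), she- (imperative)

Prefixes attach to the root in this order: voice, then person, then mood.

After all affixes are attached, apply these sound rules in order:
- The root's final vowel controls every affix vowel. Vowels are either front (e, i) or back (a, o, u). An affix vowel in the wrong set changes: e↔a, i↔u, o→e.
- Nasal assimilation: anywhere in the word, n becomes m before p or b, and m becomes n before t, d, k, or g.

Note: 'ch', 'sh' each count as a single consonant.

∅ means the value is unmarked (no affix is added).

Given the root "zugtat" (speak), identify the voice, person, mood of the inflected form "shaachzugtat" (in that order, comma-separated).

Segment: she-e-ch-zugtat.
voice: ch- → reflexive.
person: e- → 1st person.
mood: she- → imperative.

reflexive, 1st person, imperative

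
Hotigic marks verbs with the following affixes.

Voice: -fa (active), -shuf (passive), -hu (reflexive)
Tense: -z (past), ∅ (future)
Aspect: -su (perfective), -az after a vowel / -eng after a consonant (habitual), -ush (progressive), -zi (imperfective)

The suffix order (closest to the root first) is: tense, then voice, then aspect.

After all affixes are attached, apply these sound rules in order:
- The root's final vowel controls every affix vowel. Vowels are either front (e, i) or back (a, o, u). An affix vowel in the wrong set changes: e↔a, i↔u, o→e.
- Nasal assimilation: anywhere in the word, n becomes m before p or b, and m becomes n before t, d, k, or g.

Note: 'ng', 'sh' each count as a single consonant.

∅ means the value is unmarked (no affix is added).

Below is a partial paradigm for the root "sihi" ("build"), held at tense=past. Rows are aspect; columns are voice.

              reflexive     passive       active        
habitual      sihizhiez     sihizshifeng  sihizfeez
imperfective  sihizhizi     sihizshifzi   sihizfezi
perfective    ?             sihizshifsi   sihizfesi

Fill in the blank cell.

Attach tense past -z → sihiz.
Attach voice reflexive -hu → sihizhu.
Attach aspect perfective -su → sihizhusu.
Apply vowel harmony: sihizhusu → sihizhisi.
Nasal assimilation: no change.

sihizhisi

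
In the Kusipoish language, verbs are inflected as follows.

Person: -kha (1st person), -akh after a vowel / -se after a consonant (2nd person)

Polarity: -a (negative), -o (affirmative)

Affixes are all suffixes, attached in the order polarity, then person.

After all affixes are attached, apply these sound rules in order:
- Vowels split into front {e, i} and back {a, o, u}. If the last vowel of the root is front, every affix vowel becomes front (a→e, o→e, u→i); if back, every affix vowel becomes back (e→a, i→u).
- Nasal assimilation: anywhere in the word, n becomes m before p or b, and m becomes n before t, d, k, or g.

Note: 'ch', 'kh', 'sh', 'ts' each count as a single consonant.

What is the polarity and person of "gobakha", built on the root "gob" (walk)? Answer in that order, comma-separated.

Segment: gob-a-kha.
polarity: -a → negative.
person: -kha → 1st person.

negative, 1st person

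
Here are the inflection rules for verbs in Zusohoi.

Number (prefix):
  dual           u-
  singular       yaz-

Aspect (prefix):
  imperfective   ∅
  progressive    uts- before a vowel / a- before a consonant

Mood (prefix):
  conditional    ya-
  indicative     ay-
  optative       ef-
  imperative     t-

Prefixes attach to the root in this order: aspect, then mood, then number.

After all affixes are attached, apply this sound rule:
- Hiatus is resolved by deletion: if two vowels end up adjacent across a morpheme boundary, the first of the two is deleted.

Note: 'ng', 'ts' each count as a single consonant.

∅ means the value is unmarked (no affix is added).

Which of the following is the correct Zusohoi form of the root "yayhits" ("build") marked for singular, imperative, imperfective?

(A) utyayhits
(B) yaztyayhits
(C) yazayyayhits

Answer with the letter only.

aspect = imperfective: zero marking, form stays yayhits.
Attach mood imperative t- → tyayhits.
Attach number singular yaz- → yaztyayhits.
Vowel deletion: no change.
So the correct form is yaztyayhits, option (B).
(C) yazayyayhits is wrong: it uses indicative instead of imperative for mood.
(A) utyayhits is wrong: it uses dual instead of singular for number.

B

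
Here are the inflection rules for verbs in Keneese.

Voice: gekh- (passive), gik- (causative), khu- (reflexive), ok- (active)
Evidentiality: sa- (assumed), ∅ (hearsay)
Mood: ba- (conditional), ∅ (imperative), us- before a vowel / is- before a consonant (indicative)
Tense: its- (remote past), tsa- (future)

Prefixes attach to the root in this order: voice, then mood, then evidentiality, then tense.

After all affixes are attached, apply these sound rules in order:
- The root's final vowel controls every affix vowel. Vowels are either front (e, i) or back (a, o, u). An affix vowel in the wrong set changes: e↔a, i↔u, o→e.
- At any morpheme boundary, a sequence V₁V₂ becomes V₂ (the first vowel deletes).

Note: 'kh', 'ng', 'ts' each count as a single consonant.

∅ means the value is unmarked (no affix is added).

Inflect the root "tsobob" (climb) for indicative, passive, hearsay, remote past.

Attach voice passive gekh- → gekhtsobob.
Attach mood indicative is- (before consonant 'g') → isgekhtsobob.
evidentiality = hearsay: zero marking, form stays isgekhtsobob.
Attach tense remote past its- → itsisgekhtsobob.
Apply vowel harmony: itsisgekhtsobob → utsusgakhtsobob.
Vowel deletion: no change.

utsusgakhtsobob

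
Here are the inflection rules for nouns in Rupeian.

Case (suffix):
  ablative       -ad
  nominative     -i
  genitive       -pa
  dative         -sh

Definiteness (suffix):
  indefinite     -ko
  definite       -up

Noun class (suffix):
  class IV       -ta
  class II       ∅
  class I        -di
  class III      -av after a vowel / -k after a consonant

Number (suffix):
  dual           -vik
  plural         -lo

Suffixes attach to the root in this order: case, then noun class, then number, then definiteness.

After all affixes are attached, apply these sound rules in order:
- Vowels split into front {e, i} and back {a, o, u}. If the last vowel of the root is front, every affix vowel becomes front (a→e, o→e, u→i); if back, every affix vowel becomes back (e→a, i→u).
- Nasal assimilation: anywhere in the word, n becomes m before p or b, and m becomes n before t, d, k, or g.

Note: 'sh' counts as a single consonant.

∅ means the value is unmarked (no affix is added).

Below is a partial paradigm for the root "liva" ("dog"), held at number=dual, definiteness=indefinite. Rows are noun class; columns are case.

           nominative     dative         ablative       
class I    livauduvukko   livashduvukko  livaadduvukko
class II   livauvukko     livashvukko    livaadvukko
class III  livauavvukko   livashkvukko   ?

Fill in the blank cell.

Attach case ablative -ad → livaad.
Attach noun class class III -k (after consonant 'd') → livaadk.
Attach number dual -vik → livaadkvik.
Attach definiteness indefinite -ko → livaadkvikko.
Apply vowel harmony: livaadkvikko → livaadkvukko.
Nasal assimilation: no change.

livaadkvukko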